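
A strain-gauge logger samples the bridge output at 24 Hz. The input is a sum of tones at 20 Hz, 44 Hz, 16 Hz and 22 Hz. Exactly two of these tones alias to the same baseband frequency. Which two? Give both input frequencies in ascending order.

20 Hz, 44 Hz

fs/2 = 12 Hz.
20 Hz > fs/2 = 12 Hz, folds to fs − 20 Hz = 4 Hz.
44 Hz mod fs = 20 Hz.
20 Hz > fs/2 = 12 Hz, folds to fs − 20 Hz = 4 Hz.
16 Hz > fs/2 = 12 Hz, folds to fs − 16 Hz = 8 Hz.
22 Hz > fs/2 = 12 Hz, folds to fs − 22 Hz = 2 Hz.
20 Hz and 44 Hz both map to 4 Hz.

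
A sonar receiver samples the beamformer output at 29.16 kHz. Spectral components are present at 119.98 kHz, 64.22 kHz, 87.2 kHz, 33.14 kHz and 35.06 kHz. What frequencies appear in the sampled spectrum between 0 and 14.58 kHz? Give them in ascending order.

fs/2 = 14.58 kHz.
119.98 kHz mod fs = 3.34 kHz.
3.34 kHz ≤ fs/2 = 14.58 kHz, appears at 3.34 kHz.
64.22 kHz mod fs = 5.9 kHz.
5.9 kHz ≤ fs/2 = 14.58 kHz, appears at 5.9 kHz.
87.2 kHz mod fs = 28.88 kHz.
28.88 kHz > fs/2 = 14.58 kHz, folds to fs − 28.88 kHz = 0.28 kHz.
33.14 kHz mod fs = 3.98 kHz.
3.98 kHz ≤ fs/2 = 14.58 kHz, appears at 3.98 kHz.
35.06 kHz mod fs = 5.9 kHz.
5.9 kHz ≤ fs/2 = 14.58 kHz, appears at 5.9 kHz.
Distinct values: {0.28 kHz, 3.34 kHz, 3.98 kHz, 5.9 kHz}.

0.28 kHz, 3.34 kHz, 3.98 kHz, 5.9 kHz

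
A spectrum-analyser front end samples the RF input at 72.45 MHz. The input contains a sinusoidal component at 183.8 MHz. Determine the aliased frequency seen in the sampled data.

183.8 MHz mod fs = 38.9 MHz.
38.9 MHz > fs/2 = 36.225 MHz, folds to fs − 38.9 MHz = 33.55 MHz.

33.55 MHz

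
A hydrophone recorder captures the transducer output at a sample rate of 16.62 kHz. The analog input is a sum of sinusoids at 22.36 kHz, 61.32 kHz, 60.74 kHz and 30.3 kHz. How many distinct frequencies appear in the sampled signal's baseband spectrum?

3

fs/2 = 8.31 kHz.
22.36 kHz mod fs = 5.74 kHz.
5.74 kHz ≤ fs/2 = 8.31 kHz, appears at 5.74 kHz.
61.32 kHz mod fs = 11.46 kHz.
11.46 kHz > fs/2 = 8.31 kHz, folds to fs − 11.46 kHz = 5.16 kHz.
60.74 kHz mod fs = 10.88 kHz.
10.88 kHz > fs/2 = 8.31 kHz, folds to fs − 10.88 kHz = 5.74 kHz.
30.3 kHz mod fs = 13.68 kHz.
13.68 kHz > fs/2 = 8.31 kHz, folds to fs − 13.68 kHz = 2.94 kHz.
Distinct values: {2.94 kHz, 5.16 kHz, 5.74 kHz} → 3.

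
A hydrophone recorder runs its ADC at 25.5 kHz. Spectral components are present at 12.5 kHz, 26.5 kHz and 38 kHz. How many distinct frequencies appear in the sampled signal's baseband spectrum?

fs/2 = 12.75 kHz.
12.5 kHz ≤ fs/2 = 12.75 kHz, passes unchanged.
26.5 kHz mod fs = 1 kHz.
1 kHz ≤ fs/2 = 12.75 kHz, appears at 1 kHz.
38 kHz mod fs = 12.5 kHz.
12.5 kHz ≤ fs/2 = 12.75 kHz, appears at 12.5 kHz.
Distinct values: {1 kHz, 12.5 kHz} → 2.

2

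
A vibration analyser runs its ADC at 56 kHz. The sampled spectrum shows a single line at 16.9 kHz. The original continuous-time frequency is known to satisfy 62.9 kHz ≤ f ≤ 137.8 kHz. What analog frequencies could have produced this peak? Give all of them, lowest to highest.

Frequencies that alias to 16.9 kHz are k·fs ± 16.9 kHz for integer k ≥ 0.
k=0: 16.9 kHz.
k=1: 39.1 kHz, 72.9 kHz.
k=2: 95.1 kHz, 128.9 kHz.
k=3: 151.1 kHz, 184.9 kHz.
Within [62.9 kHz, 137.8 kHz]: 72.9 kHz, 95.1 kHz, 128.9 kHz.

72.9 kHz, 95.1 kHz, 128.9 kHz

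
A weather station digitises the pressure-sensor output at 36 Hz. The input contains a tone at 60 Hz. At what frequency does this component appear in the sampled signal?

60 Hz mod fs = 24 Hz.
24 Hz > fs/2 = 18 Hz, folds to fs − 24 Hz = 12 Hz.

12 Hz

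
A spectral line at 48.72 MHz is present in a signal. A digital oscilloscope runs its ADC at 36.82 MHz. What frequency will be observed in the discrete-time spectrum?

11.9 MHz

48.72 MHz mod fs = 11.9 MHz.
11.9 MHz ≤ fs/2 = 18.41 MHz, appears at 11.9 MHz.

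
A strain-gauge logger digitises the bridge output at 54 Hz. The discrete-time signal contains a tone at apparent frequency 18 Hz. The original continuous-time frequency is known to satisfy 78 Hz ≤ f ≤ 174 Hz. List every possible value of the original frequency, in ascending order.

Frequencies that alias to 18 Hz are k·fs ± 18 Hz for integer k ≥ 0.
k=0: 18 Hz.
k=1: 36 Hz, 72 Hz.
k=2: 90 Hz, 126 Hz.
k=3: 144 Hz, 180 Hz.
k=4: 198 Hz, 234 Hz.
Within [78 Hz, 174 Hz]: 90 Hz, 126 Hz, 144 Hz.

90 Hz, 126 Hz, 144 Hz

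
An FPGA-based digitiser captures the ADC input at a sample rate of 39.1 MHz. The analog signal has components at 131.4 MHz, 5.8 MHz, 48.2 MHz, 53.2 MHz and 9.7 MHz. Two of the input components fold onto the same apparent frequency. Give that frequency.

fs/2 = 19.55 MHz.
131.4 MHz mod fs = 14.1 MHz.
14.1 MHz ≤ fs/2 = 19.55 MHz, appears at 14.1 MHz.
5.8 MHz ≤ fs/2 = 19.55 MHz, passes unchanged.
48.2 MHz mod fs = 9.1 MHz.
9.1 MHz ≤ fs/2 = 19.55 MHz, appears at 9.1 MHz.
53.2 MHz mod fs = 14.1 MHz.
14.1 MHz ≤ fs/2 = 19.55 MHz, appears at 14.1 MHz.
9.7 MHz ≤ fs/2 = 19.55 MHz, passes unchanged.
53.2 MHz and 131.4 MHz both map to 14.1 MHz.

14.1 MHz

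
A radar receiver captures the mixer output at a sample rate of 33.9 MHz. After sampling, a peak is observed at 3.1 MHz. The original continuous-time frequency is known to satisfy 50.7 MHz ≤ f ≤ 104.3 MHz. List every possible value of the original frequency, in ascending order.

64.7 MHz, 70.9 MHz, 98.6 MHz

Frequencies that alias to 3.1 MHz are k·fs ± 3.1 MHz for integer k ≥ 0.
k=0: 3.1 MHz.
k=1: 30.8 MHz, 37 MHz.
k=2: 64.7 MHz, 70.9 MHz.
k=3: 98.6 MHz, 104.8 MHz.
k=4: 132.5 MHz, 138.7 MHz.
Within [50.7 MHz, 104.3 MHz]: 64.7 MHz, 70.9 MHz, 98.6 MHz.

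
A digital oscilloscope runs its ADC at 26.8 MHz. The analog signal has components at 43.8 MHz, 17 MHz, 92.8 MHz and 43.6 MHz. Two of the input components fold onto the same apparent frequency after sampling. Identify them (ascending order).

17 MHz, 43.8 MHz

fs/2 = 13.4 MHz.
43.8 MHz mod fs = 17 MHz.
17 MHz > fs/2 = 13.4 MHz, folds to fs − 17 MHz = 9.8 MHz.
17 MHz > fs/2 = 13.4 MHz, folds to fs − 17 MHz = 9.8 MHz.
92.8 MHz mod fs = 12.4 MHz.
12.4 MHz ≤ fs/2 = 13.4 MHz, appears at 12.4 MHz.
43.6 MHz mod fs = 16.8 MHz.
16.8 MHz > fs/2 = 13.4 MHz, folds to fs − 16.8 MHz = 10 MHz.
17 MHz and 43.8 MHz both map to 9.8 MHz.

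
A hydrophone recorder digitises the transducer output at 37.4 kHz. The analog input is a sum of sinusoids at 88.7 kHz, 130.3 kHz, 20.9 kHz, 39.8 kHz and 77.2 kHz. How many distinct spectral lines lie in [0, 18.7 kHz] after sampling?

4

fs/2 = 18.7 kHz.
88.7 kHz mod fs = 13.9 kHz.
13.9 kHz ≤ fs/2 = 18.7 kHz, appears at 13.9 kHz.
130.3 kHz mod fs = 18.1 kHz.
18.1 kHz ≤ fs/2 = 18.7 kHz, appears at 18.1 kHz.
20.9 kHz > fs/2 = 18.7 kHz, folds to fs − 20.9 kHz = 16.5 kHz.
39.8 kHz mod fs = 2.4 kHz.
2.4 kHz ≤ fs/2 = 18.7 kHz, appears at 2.4 kHz.
77.2 kHz mod fs = 2.4 kHz.
2.4 kHz ≤ fs/2 = 18.7 kHz, appears at 2.4 kHz.
Distinct values: {2.4 kHz, 13.9 kHz, 16.5 kHz, 18.1 kHz} → 4.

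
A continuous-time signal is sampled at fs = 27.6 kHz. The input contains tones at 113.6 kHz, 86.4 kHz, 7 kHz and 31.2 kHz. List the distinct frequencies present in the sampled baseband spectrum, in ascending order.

fs/2 = 13.8 kHz.
113.6 kHz mod fs = 3.2 kHz.
3.2 kHz ≤ fs/2 = 13.8 kHz, appears at 3.2 kHz.
86.4 kHz mod fs = 3.6 kHz.
3.6 kHz ≤ fs/2 = 13.8 kHz, appears at 3.6 kHz.
7 kHz ≤ fs/2 = 13.8 kHz, passes unchanged.
31.2 kHz mod fs = 3.6 kHz.
3.6 kHz ≤ fs/2 = 13.8 kHz, appears at 3.6 kHz.
Distinct values: {3.2 kHz, 3.6 kHz, 7 kHz}.

3.2 kHz, 3.6 kHz, 7 kHz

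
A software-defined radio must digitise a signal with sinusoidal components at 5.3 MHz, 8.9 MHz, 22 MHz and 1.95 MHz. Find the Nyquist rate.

44 MHz

Highest-frequency component: 22 MHz.
Nyquist rate = 2 × 22 MHz = 44 MHz.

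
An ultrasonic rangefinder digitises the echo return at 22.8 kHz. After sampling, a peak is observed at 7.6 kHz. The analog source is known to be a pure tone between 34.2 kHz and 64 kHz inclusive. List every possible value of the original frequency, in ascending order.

38 kHz, 53.2 kHz, 60.8 kHz

Frequencies that alias to 7.6 kHz are k·fs ± 7.6 kHz for integer k ≥ 0.
k=0: 7.6 kHz.
k=1: 15.2 kHz, 30.4 kHz.
k=2: 38 kHz, 53.2 kHz.
k=3: 60.8 kHz, 76 kHz.
k=4: 83.6 kHz, 98.8 kHz.
Within [34.2 kHz, 64 kHz]: 38 kHz, 53.2 kHz, 60.8 kHz.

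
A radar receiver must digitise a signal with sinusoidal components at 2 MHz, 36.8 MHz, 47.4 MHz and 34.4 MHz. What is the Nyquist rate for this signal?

Highest-frequency component: 47.4 MHz.
Nyquist rate = 2 × 47.4 MHz = 94.8 MHz.

94.8 MHz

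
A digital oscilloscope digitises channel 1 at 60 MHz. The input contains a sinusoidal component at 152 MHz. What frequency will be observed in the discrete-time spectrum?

28 MHz

152 MHz mod fs = 32 MHz.
32 MHz > fs/2 = 30 MHz, folds to fs − 32 MHz = 28 MHz.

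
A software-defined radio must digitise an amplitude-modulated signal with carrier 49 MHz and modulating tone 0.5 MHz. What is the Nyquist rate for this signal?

99 MHz

AM sidebands sit at fc ± fm = 48.5 MHz and 49.5 MHz.
Highest-frequency component: 49.5 MHz.
Nyquist rate = 2 × 49.5 MHz = 99 MHz.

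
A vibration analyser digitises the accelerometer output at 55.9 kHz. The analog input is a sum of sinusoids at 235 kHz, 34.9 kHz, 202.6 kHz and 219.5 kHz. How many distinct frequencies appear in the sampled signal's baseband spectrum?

3

fs/2 = 27.95 kHz.
235 kHz mod fs = 11.4 kHz.
11.4 kHz ≤ fs/2 = 27.95 kHz, appears at 11.4 kHz.
34.9 kHz > fs/2 = 27.95 kHz, folds to fs − 34.9 kHz = 21 kHz.
202.6 kHz mod fs = 34.9 kHz.
34.9 kHz > fs/2 = 27.95 kHz, folds to fs − 34.9 kHz = 21 kHz.
219.5 kHz mod fs = 51.8 kHz.
51.8 kHz > fs/2 = 27.95 kHz, folds to fs − 51.8 kHz = 4.1 kHz.
Distinct values: {4.1 kHz, 11.4 kHz, 21 kHz} → 3.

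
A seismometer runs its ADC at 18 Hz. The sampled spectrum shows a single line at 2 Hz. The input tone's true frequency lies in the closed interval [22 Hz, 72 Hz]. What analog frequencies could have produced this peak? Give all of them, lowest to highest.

Frequencies that alias to 2 Hz are k·fs ± 2 Hz for integer k ≥ 0.
k=0: 2 Hz.
k=1: 16 Hz, 20 Hz.
k=2: 34 Hz, 38 Hz.
k=3: 52 Hz, 56 Hz.
k=4: 70 Hz, 74 Hz.
k=5: 88 Hz, 92 Hz.
Within [22 Hz, 72 Hz]: 34 Hz, 38 Hz, 52 Hz, 56 Hz, 70 Hz.

34 Hz, 38 Hz, 52 Hz, 56 Hz, 70 Hz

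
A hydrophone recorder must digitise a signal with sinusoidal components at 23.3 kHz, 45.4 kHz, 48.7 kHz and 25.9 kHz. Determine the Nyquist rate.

97.4 kHz

Highest-frequency component: 48.7 kHz.
Nyquist rate = 2 × 48.7 kHz = 97.4 kHz.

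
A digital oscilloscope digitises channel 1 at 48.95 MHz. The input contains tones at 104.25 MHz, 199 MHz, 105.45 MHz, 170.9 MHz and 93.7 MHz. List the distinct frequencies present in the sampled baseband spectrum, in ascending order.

fs/2 = 24.475 MHz.
104.25 MHz mod fs = 6.35 MHz.
6.35 MHz ≤ fs/2 = 24.475 MHz, appears at 6.35 MHz.
199 MHz mod fs = 3.2 MHz.
3.2 MHz ≤ fs/2 = 24.475 MHz, appears at 3.2 MHz.
105.45 MHz mod fs = 7.55 MHz.
7.55 MHz ≤ fs/2 = 24.475 MHz, appears at 7.55 MHz.
170.9 MHz mod fs = 24.05 MHz.
24.05 MHz ≤ fs/2 = 24.475 MHz, appears at 24.05 MHz.
93.7 MHz mod fs = 44.75 MHz.
44.75 MHz > fs/2 = 24.475 MHz, folds to fs − 44.75 MHz = 4.2 MHz.
Distinct values: {3.2 MHz, 4.2 MHz, 6.35 MHz, 7.55 MHz, 24.05 MHz}.

3.2 MHz, 4.2 MHz, 6.35 MHz, 7.55 MHz, 24.05 MHz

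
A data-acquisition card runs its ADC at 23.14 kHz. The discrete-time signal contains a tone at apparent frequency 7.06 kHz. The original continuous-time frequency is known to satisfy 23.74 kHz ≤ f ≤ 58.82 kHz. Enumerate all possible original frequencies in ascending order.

30.2 kHz, 39.22 kHz, 53.34 kHz

Frequencies that alias to 7.06 kHz are k·fs ± 7.06 kHz for integer k ≥ 0.
k=0: 7.06 kHz.
k=1: 16.08 kHz, 30.2 kHz.
k=2: 39.22 kHz, 53.34 kHz.
k=3: 62.36 kHz, 76.48 kHz.
Within [23.74 kHz, 58.82 kHz]: 30.2 kHz, 39.22 kHz, 53.34 kHz.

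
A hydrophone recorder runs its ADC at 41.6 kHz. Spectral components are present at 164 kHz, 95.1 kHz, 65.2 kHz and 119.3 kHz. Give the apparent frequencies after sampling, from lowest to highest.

fs/2 = 20.8 kHz.
164 kHz mod fs = 39.2 kHz.
39.2 kHz > fs/2 = 20.8 kHz, folds to fs − 39.2 kHz = 2.4 kHz.
95.1 kHz mod fs = 11.9 kHz.
11.9 kHz ≤ fs/2 = 20.8 kHz, appears at 11.9 kHz.
65.2 kHz mod fs = 23.6 kHz.
23.6 kHz > fs/2 = 20.8 kHz, folds to fs − 23.6 kHz = 18 kHz.
119.3 kHz mod fs = 36.1 kHz.
36.1 kHz > fs/2 = 20.8 kHz, folds to fs − 36.1 kHz = 5.5 kHz.
Distinct values: {2.4 kHz, 5.5 kHz, 11.9 kHz, 18 kHz}.

2.4 kHz, 5.5 kHz, 11.9 kHz, 18 kHz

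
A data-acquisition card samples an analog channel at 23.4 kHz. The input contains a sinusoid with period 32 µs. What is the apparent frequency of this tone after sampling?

T = 32 µs → f = 1/T = 31.25 kHz.
31.25 kHz mod fs = 7.85 kHz.
7.85 kHz ≤ fs/2 = 11.7 kHz, appears at 7.85 kHz.

7.85 kHz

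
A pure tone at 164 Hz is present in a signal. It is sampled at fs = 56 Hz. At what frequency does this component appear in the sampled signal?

4 Hz

164 Hz mod fs = 52 Hz.
52 Hz > fs/2 = 28 Hz, folds to fs − 52 Hz = 4 Hz.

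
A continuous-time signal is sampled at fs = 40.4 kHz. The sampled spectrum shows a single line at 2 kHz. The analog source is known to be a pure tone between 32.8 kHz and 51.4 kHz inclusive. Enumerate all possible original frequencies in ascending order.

38.4 kHz, 42.4 kHz

Frequencies that alias to 2 kHz are k·fs ± 2 kHz for integer k ≥ 0.
k=0: 2 kHz.
k=1: 38.4 kHz, 42.4 kHz.
k=2: 78.8 kHz, 82.8 kHz.
Within [32.8 kHz, 51.4 kHz]: 38.4 kHz, 42.4 kHz.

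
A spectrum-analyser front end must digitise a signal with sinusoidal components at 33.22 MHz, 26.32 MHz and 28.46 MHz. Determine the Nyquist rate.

Highest-frequency component: 33.22 MHz.
Nyquist rate = 2 × 33.22 MHz = 66.44 MHz.

66.44 MHz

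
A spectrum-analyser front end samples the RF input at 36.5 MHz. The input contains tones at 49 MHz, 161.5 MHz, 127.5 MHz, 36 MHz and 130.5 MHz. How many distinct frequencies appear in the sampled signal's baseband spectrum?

fs/2 = 18.25 MHz.
49 MHz mod fs = 12.5 MHz.
12.5 MHz ≤ fs/2 = 18.25 MHz, appears at 12.5 MHz.
161.5 MHz mod fs = 15.5 MHz.
15.5 MHz ≤ fs/2 = 18.25 MHz, appears at 15.5 MHz.
127.5 MHz mod fs = 18 MHz.
18 MHz ≤ fs/2 = 18.25 MHz, appears at 18 MHz.
36 MHz > fs/2 = 18.25 MHz, folds to fs − 36 MHz = 0.5 MHz.
130.5 MHz mod fs = 21 MHz.
21 MHz > fs/2 = 18.25 MHz, folds to fs − 21 MHz = 15.5 MHz.
Distinct values: {0.5 MHz, 12.5 MHz, 15.5 MHz, 18 MHz} → 4.

4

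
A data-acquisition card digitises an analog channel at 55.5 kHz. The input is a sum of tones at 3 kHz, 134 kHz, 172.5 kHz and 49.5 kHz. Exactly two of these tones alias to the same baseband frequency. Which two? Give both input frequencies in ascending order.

fs/2 = 27.75 kHz.
3 kHz ≤ fs/2 = 27.75 kHz, passes unchanged.
134 kHz mod fs = 23 kHz.
23 kHz ≤ fs/2 = 27.75 kHz, appears at 23 kHz.
172.5 kHz mod fs = 6 kHz.
6 kHz ≤ fs/2 = 27.75 kHz, appears at 6 kHz.
49.5 kHz > fs/2 = 27.75 kHz, folds to fs − 49.5 kHz = 6 kHz.
49.5 kHz and 172.5 kHz both map to 6 kHz.

49.5 kHz, 172.5 kHz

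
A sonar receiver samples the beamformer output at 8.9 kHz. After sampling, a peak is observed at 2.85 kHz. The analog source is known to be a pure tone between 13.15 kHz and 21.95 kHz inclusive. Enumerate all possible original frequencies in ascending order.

14.95 kHz, 20.65 kHz

Frequencies that alias to 2.85 kHz are k·fs ± 2.85 kHz for integer k ≥ 0.
k=0: 2.85 kHz.
k=1: 6.05 kHz, 11.75 kHz.
k=2: 14.95 kHz, 20.65 kHz.
k=3: 23.85 kHz, 29.55 kHz.
Within [13.15 kHz, 21.95 kHz]: 14.95 kHz, 20.65 kHz.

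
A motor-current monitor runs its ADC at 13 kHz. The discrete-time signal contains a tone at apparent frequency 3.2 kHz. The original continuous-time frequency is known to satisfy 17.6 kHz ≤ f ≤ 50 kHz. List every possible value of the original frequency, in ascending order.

Frequencies that alias to 3.2 kHz are k·fs ± 3.2 kHz for integer k ≥ 0.
k=0: 3.2 kHz.
k=1: 9.8 kHz, 16.2 kHz.
k=2: 22.8 kHz, 29.2 kHz.
k=3: 35.8 kHz, 42.2 kHz.
k=4: 48.8 kHz, 55.2 kHz.
k=5: 61.8 kHz, 68.2 kHz.
Within [17.6 kHz, 50 kHz]: 22.8 kHz, 29.2 kHz, 35.8 kHz, 42.2 kHz, 48.8 kHz.

22.8 kHz, 29.2 kHz, 35.8 kHz, 42.2 kHz, 48.8 kHz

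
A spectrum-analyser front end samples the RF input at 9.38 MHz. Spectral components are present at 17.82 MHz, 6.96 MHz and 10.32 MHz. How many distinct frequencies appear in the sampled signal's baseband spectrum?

fs/2 = 4.69 MHz.
17.82 MHz mod fs = 8.44 MHz.
8.44 MHz > fs/2 = 4.69 MHz, folds to fs − 8.44 MHz = 0.94 MHz.
6.96 MHz > fs/2 = 4.69 MHz, folds to fs − 6.96 MHz = 2.42 MHz.
10.32 MHz mod fs = 0.94 MHz.
0.94 MHz ≤ fs/2 = 4.69 MHz, appears at 0.94 MHz.
Distinct values: {0.94 MHz, 2.42 MHz} → 2.

2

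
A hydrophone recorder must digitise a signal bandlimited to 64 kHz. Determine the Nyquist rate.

Nyquist rate = 2 × 64 kHz = 128 kHz.

128 kHz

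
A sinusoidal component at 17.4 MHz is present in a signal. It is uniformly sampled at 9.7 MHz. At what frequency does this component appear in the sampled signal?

17.4 MHz mod fs = 7.7 MHz.
7.7 MHz > fs/2 = 4.85 MHz, folds to fs − 7.7 MHz = 2 MHz.

2 MHz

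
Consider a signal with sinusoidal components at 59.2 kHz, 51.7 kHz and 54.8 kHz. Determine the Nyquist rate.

Highest-frequency component: 59.2 kHz.
Nyquist rate = 2 × 59.2 kHz = 118.4 kHz.

118.4 kHz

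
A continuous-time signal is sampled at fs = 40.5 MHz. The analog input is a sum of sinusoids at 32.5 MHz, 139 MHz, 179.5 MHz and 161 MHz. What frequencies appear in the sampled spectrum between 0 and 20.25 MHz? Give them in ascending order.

1 MHz, 8 MHz, 17.5 MHz

fs/2 = 20.25 MHz.
32.5 MHz > fs/2 = 20.25 MHz, folds to fs − 32.5 MHz = 8 MHz.
139 MHz mod fs = 17.5 MHz.
17.5 MHz ≤ fs/2 = 20.25 MHz, appears at 17.5 MHz.
179.5 MHz mod fs = 17.5 MHz.
17.5 MHz ≤ fs/2 = 20.25 MHz, appears at 17.5 MHz.
161 MHz mod fs = 39.5 MHz.
39.5 MHz > fs/2 = 20.25 MHz, folds to fs − 39.5 MHz = 1 MHz.
Distinct values: {1 MHz, 8 MHz, 17.5 MHz}.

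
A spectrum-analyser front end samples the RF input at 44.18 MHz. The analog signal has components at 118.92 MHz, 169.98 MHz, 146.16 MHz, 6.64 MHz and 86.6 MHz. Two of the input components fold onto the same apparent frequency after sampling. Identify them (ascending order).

fs/2 = 22.09 MHz.
118.92 MHz mod fs = 30.56 MHz.
30.56 MHz > fs/2 = 22.09 MHz, folds to fs − 30.56 MHz = 13.62 MHz.
169.98 MHz mod fs = 37.44 MHz.
37.44 MHz > fs/2 = 22.09 MHz, folds to fs − 37.44 MHz = 6.74 MHz.
146.16 MHz mod fs = 13.62 MHz.
13.62 MHz ≤ fs/2 = 22.09 MHz, appears at 13.62 MHz.
6.64 MHz ≤ fs/2 = 22.09 MHz, passes unchanged.
86.6 MHz mod fs = 42.42 MHz.
42.42 MHz > fs/2 = 22.09 MHz, folds to fs − 42.42 MHz = 1.76 MHz.
118.92 MHz and 146.16 MHz both map to 13.62 MHz.

118.92 MHz, 146.16 MHz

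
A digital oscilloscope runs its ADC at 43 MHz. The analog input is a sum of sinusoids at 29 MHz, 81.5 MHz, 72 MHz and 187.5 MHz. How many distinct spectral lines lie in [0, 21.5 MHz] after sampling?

fs/2 = 21.5 MHz.
29 MHz > fs/2 = 21.5 MHz, folds to fs − 29 MHz = 14 MHz.
81.5 MHz mod fs = 38.5 MHz.
38.5 MHz > fs/2 = 21.5 MHz, folds to fs − 38.5 MHz = 4.5 MHz.
72 MHz mod fs = 29 MHz.
29 MHz > fs/2 = 21.5 MHz, folds to fs − 29 MHz = 14 MHz.
187.5 MHz mod fs = 15.5 MHz.
15.5 MHz ≤ fs/2 = 21.5 MHz, appears at 15.5 MHz.
Distinct values: {4.5 MHz, 14 MHz, 15.5 MHz} → 3.

3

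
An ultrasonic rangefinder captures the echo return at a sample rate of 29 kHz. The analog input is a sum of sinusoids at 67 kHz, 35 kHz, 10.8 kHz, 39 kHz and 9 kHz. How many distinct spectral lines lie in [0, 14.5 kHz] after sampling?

4

fs/2 = 14.5 kHz.
67 kHz mod fs = 9 kHz.
9 kHz ≤ fs/2 = 14.5 kHz, appears at 9 kHz.
35 kHz mod fs = 6 kHz.
6 kHz ≤ fs/2 = 14.5 kHz, appears at 6 kHz.
10.8 kHz ≤ fs/2 = 14.5 kHz, passes unchanged.
39 kHz mod fs = 10 kHz.
10 kHz ≤ fs/2 = 14.5 kHz, appears at 10 kHz.
9 kHz ≤ fs/2 = 14.5 kHz, passes unchanged.
Distinct values: {6 kHz, 9 kHz, 10 kHz, 10.8 kHz} → 4.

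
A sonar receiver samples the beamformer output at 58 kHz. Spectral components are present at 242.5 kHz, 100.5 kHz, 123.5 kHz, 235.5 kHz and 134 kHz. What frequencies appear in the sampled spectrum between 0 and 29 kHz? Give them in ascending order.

3.5 kHz, 7.5 kHz, 10.5 kHz, 15.5 kHz, 18 kHz

fs/2 = 29 kHz.
242.5 kHz mod fs = 10.5 kHz.
10.5 kHz ≤ fs/2 = 29 kHz, appears at 10.5 kHz.
100.5 kHz mod fs = 42.5 kHz.
42.5 kHz > fs/2 = 29 kHz, folds to fs − 42.5 kHz = 15.5 kHz.
123.5 kHz mod fs = 7.5 kHz.
7.5 kHz ≤ fs/2 = 29 kHz, appears at 7.5 kHz.
235.5 kHz mod fs = 3.5 kHz.
3.5 kHz ≤ fs/2 = 29 kHz, appears at 3.5 kHz.
134 kHz mod fs = 18 kHz.
18 kHz ≤ fs/2 = 29 kHz, appears at 18 kHz.
Distinct values: {3.5 kHz, 7.5 kHz, 10.5 kHz, 15.5 kHz, 18 kHz}.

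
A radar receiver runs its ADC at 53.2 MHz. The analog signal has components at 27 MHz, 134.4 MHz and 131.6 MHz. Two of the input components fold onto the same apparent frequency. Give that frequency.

25.2 MHz

fs/2 = 26.6 MHz.
27 MHz > fs/2 = 26.6 MHz, folds to fs − 27 MHz = 26.2 MHz.
134.4 MHz mod fs = 28 MHz.
28 MHz > fs/2 = 26.6 MHz, folds to fs − 28 MHz = 25.2 MHz.
131.6 MHz mod fs = 25.2 MHz.
25.2 MHz ≤ fs/2 = 26.6 MHz, appears at 25.2 MHz.
131.6 MHz and 134.4 MHz both map to 25.2 MHz.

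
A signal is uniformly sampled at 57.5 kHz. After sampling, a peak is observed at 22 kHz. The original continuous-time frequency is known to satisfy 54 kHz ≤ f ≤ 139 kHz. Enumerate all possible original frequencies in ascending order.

79.5 kHz, 93 kHz, 137 kHz

Frequencies that alias to 22 kHz are k·fs ± 22 kHz for integer k ≥ 0.
k=0: 22 kHz.
k=1: 35.5 kHz, 79.5 kHz.
k=2: 93 kHz, 137 kHz.
k=3: 150.5 kHz, 194.5 kHz.
Within [54 kHz, 139 kHz]: 79.5 kHz, 93 kHz, 137 kHz.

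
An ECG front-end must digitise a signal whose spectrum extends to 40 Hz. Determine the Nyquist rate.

Nyquist rate = 2 × 40 Hz = 80 Hz.

80 Hz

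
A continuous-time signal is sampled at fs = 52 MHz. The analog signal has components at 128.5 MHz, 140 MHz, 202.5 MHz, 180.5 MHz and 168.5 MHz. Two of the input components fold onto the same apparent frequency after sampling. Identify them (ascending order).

128.5 MHz, 180.5 MHz

fs/2 = 26 MHz.
128.5 MHz mod fs = 24.5 MHz.
24.5 MHz ≤ fs/2 = 26 MHz, appears at 24.5 MHz.
140 MHz mod fs = 36 MHz.
36 MHz > fs/2 = 26 MHz, folds to fs − 36 MHz = 16 MHz.
202.5 MHz mod fs = 46.5 MHz.
46.5 MHz > fs/2 = 26 MHz, folds to fs − 46.5 MHz = 5.5 MHz.
180.5 MHz mod fs = 24.5 MHz.
24.5 MHz ≤ fs/2 = 26 MHz, appears at 24.5 MHz.
168.5 MHz mod fs = 12.5 MHz.
12.5 MHz ≤ fs/2 = 26 MHz, appears at 12.5 MHz.
128.5 MHz and 180.5 MHz both map to 24.5 MHz.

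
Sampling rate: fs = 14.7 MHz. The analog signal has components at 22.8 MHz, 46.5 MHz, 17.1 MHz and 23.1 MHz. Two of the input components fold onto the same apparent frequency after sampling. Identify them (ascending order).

17.1 MHz, 46.5 MHz

fs/2 = 7.35 MHz.
22.8 MHz mod fs = 8.1 MHz.
8.1 MHz > fs/2 = 7.35 MHz, folds to fs − 8.1 MHz = 6.6 MHz.
46.5 MHz mod fs = 2.4 MHz.
2.4 MHz ≤ fs/2 = 7.35 MHz, appears at 2.4 MHz.
17.1 MHz mod fs = 2.4 MHz.
2.4 MHz ≤ fs/2 = 7.35 MHz, appears at 2.4 MHz.
23.1 MHz mod fs = 8.4 MHz.
8.4 MHz > fs/2 = 7.35 MHz, folds to fs − 8.4 MHz = 6.3 MHz.
17.1 MHz and 46.5 MHz both map to 2.4 MHz.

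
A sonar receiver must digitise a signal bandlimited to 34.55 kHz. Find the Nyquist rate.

69.1 kHz

Nyquist rate = 2 × 34.55 kHz = 69.1 kHz.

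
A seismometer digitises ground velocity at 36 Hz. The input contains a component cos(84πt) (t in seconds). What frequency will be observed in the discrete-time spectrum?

6 Hz

ω = 84π rad/s → f = ω/(2π) = 42 Hz.
42 Hz mod fs = 6 Hz.
6 Hz ≤ fs/2 = 18 Hz, appears at 6 Hz.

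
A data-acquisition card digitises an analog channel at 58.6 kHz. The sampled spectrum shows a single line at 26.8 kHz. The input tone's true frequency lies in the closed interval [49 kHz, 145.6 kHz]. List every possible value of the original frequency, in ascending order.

85.4 kHz, 90.4 kHz, 144 kHz

Frequencies that alias to 26.8 kHz are k·fs ± 26.8 kHz for integer k ≥ 0.
k=0: 26.8 kHz.
k=1: 31.8 kHz, 85.4 kHz.
k=2: 90.4 kHz, 144 kHz.
k=3: 149 kHz, 202.6 kHz.
Within [49 kHz, 145.6 kHz]: 85.4 kHz, 90.4 kHz, 144 kHz.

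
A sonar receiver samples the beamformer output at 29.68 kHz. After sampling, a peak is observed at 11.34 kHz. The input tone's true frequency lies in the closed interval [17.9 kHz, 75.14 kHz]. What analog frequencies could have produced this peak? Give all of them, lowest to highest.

18.34 kHz, 41.02 kHz, 48.02 kHz, 70.7 kHz

Frequencies that alias to 11.34 kHz are k·fs ± 11.34 kHz for integer k ≥ 0.
k=0: 11.34 kHz.
k=1: 18.34 kHz, 41.02 kHz.
k=2: 48.02 kHz, 70.7 kHz.
k=3: 77.7 kHz, 100.38 kHz.
Within [17.9 kHz, 75.14 kHz]: 18.34 kHz, 41.02 kHz, 48.02 kHz, 70.7 kHz.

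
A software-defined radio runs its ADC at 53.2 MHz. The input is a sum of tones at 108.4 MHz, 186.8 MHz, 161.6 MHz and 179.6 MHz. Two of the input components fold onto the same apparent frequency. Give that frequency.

fs/2 = 26.6 MHz.
108.4 MHz mod fs = 2 MHz.
2 MHz ≤ fs/2 = 26.6 MHz, appears at 2 MHz.
186.8 MHz mod fs = 27.2 MHz.
27.2 MHz > fs/2 = 26.6 MHz, folds to fs − 27.2 MHz = 26 MHz.
161.6 MHz mod fs = 2 MHz.
2 MHz ≤ fs/2 = 26.6 MHz, appears at 2 MHz.
179.6 MHz mod fs = 20 MHz.
20 MHz ≤ fs/2 = 26.6 MHz, appears at 20 MHz.
108.4 MHz and 161.6 MHz both map to 2 MHz.

2 MHz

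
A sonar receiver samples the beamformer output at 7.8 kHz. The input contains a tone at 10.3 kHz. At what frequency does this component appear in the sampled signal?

2.5 kHz

10.3 kHz mod fs = 2.5 kHz.
2.5 kHz ≤ fs/2 = 3.9 kHz, appears at 2.5 kHz.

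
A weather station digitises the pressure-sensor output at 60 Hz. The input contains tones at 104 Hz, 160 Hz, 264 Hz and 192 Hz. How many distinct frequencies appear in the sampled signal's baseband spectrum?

fs/2 = 30 Hz.
104 Hz mod fs = 44 Hz.
44 Hz > fs/2 = 30 Hz, folds to fs − 44 Hz = 16 Hz.
160 Hz mod fs = 40 Hz.
40 Hz > fs/2 = 30 Hz, folds to fs − 40 Hz = 20 Hz.
264 Hz mod fs = 24 Hz.
24 Hz ≤ fs/2 = 30 Hz, appears at 24 Hz.
192 Hz mod fs = 12 Hz.
12 Hz ≤ fs/2 = 30 Hz, appears at 12 Hz.
Distinct values: {12 Hz, 16 Hz, 20 Hz, 24 Hz} → 4.

4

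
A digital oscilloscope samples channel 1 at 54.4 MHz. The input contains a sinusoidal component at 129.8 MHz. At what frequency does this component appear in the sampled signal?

21 MHz

129.8 MHz mod fs = 21 MHz.
21 MHz ≤ fs/2 = 27.2 MHz, appears at 21 MHz.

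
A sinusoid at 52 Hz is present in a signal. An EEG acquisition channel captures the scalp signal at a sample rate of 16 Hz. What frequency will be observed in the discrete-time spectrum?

52 Hz mod fs = 4 Hz.
4 Hz ≤ fs/2 = 8 Hz, appears at 4 Hz.

4 Hz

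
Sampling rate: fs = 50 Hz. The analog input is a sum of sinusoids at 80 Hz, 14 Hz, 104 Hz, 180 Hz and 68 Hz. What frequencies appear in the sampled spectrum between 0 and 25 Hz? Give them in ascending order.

4 Hz, 14 Hz, 18 Hz, 20 Hz

fs/2 = 25 Hz.
80 Hz mod fs = 30 Hz.
30 Hz > fs/2 = 25 Hz, folds to fs − 30 Hz = 20 Hz.
14 Hz ≤ fs/2 = 25 Hz, passes unchanged.
104 Hz mod fs = 4 Hz.
4 Hz ≤ fs/2 = 25 Hz, appears at 4 Hz.
180 Hz mod fs = 30 Hz.
30 Hz > fs/2 = 25 Hz, folds to fs − 30 Hz = 20 Hz.
68 Hz mod fs = 18 Hz.
18 Hz ≤ fs/2 = 25 Hz, appears at 18 Hz.
Distinct values: {4 Hz, 14 Hz, 18 Hz, 20 Hz}.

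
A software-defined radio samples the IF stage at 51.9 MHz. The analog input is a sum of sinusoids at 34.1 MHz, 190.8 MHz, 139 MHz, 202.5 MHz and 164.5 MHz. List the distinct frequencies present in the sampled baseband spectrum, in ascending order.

5.1 MHz, 8.8 MHz, 16.7 MHz, 16.8 MHz, 17.8 MHz

fs/2 = 25.95 MHz.
34.1 MHz > fs/2 = 25.95 MHz, folds to fs − 34.1 MHz = 17.8 MHz.
190.8 MHz mod fs = 35.1 MHz.
35.1 MHz > fs/2 = 25.95 MHz, folds to fs − 35.1 MHz = 16.8 MHz.
139 MHz mod fs = 35.2 MHz.
35.2 MHz > fs/2 = 25.95 MHz, folds to fs − 35.2 MHz = 16.7 MHz.
202.5 MHz mod fs = 46.8 MHz.
46.8 MHz > fs/2 = 25.95 MHz, folds to fs − 46.8 MHz = 5.1 MHz.
164.5 MHz mod fs = 8.8 MHz.
8.8 MHz ≤ fs/2 = 25.95 MHz, appears at 8.8 MHz.
Distinct values: {5.1 MHz, 8.8 MHz, 16.7 MHz, 16.8 MHz, 17.8 MHz}.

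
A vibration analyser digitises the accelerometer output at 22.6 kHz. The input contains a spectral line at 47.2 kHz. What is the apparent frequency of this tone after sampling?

47.2 kHz mod fs = 2 kHz.
2 kHz ≤ fs/2 = 11.3 kHz, appears at 2 kHz.

2 kHz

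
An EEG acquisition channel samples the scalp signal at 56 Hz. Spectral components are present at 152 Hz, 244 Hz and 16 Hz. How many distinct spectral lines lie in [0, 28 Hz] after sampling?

2

fs/2 = 28 Hz.
152 Hz mod fs = 40 Hz.
40 Hz > fs/2 = 28 Hz, folds to fs − 40 Hz = 16 Hz.
244 Hz mod fs = 20 Hz.
20 Hz ≤ fs/2 = 28 Hz, appears at 20 Hz.
16 Hz ≤ fs/2 = 28 Hz, passes unchanged.
Distinct values: {16 Hz, 20 Hz} → 2.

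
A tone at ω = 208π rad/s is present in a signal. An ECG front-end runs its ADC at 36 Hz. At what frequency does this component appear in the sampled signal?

ω = 208π rad/s → f = ω/(2π) = 104 Hz.
104 Hz mod fs = 32 Hz.
32 Hz > fs/2 = 18 Hz, folds to fs − 32 Hz = 4 Hz.

4 Hz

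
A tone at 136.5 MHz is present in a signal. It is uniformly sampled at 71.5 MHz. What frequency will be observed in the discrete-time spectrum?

136.5 MHz mod fs = 65 MHz.
65 MHz > fs/2 = 35.75 MHz, folds to fs − 65 MHz = 6.5 MHz.

6.5 MHz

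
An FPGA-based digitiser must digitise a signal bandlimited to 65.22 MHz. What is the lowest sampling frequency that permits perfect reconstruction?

130.44 MHz

Nyquist rate = 2 × 65.22 MHz = 130.44 MHz.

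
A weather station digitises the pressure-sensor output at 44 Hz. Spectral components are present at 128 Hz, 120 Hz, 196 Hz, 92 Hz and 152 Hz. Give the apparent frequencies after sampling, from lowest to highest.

4 Hz, 12 Hz, 20 Hz

fs/2 = 22 Hz.
128 Hz mod fs = 40 Hz.
40 Hz > fs/2 = 22 Hz, folds to fs − 40 Hz = 4 Hz.
120 Hz mod fs = 32 Hz.
32 Hz > fs/2 = 22 Hz, folds to fs − 32 Hz = 12 Hz.
196 Hz mod fs = 20 Hz.
20 Hz ≤ fs/2 = 22 Hz, appears at 20 Hz.
92 Hz mod fs = 4 Hz.
4 Hz ≤ fs/2 = 22 Hz, appears at 4 Hz.
152 Hz mod fs = 20 Hz.
20 Hz ≤ fs/2 = 22 Hz, appears at 20 Hz.
Distinct values: {4 Hz, 12 Hz, 20 Hz}.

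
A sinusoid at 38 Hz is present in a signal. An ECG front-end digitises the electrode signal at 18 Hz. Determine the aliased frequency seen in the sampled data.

2 Hz

38 Hz mod fs = 2 Hz.
2 Hz ≤ fs/2 = 9 Hz, appears at 2 Hz.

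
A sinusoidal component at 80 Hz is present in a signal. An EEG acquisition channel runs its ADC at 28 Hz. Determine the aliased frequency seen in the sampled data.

4 Hz

80 Hz mod fs = 24 Hz.
24 Hz > fs/2 = 14 Hz, folds to fs − 24 Hz = 4 Hz.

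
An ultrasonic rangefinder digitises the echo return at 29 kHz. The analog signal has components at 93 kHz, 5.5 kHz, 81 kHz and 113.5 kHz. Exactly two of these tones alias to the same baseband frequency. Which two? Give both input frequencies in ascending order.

fs/2 = 14.5 kHz.
93 kHz mod fs = 6 kHz.
6 kHz ≤ fs/2 = 14.5 kHz, appears at 6 kHz.
5.5 kHz ≤ fs/2 = 14.5 kHz, passes unchanged.
81 kHz mod fs = 23 kHz.
23 kHz > fs/2 = 14.5 kHz, folds to fs − 23 kHz = 6 kHz.
113.5 kHz mod fs = 26.5 kHz.
26.5 kHz > fs/2 = 14.5 kHz, folds to fs − 26.5 kHz = 2.5 kHz.
81 kHz and 93 kHz both map to 6 kHz.

81 kHz, 93 kHz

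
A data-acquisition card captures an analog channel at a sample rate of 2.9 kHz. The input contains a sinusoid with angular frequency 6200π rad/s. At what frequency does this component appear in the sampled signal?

0.2 kHz

ω = 6200π rad/s → f = ω/(2π) = 3100 Hz = 3.1 kHz.
3.1 kHz mod fs = 0.2 kHz.
0.2 kHz ≤ fs/2 = 1.45 kHz, appears at 0.2 kHz.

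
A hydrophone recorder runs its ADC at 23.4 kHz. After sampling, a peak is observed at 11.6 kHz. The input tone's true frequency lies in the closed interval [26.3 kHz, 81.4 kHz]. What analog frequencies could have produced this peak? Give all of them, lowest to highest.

35 kHz, 35.2 kHz, 58.4 kHz, 58.6 kHz

Frequencies that alias to 11.6 kHz are k·fs ± 11.6 kHz for integer k ≥ 0.
k=0: 11.6 kHz.
k=1: 11.8 kHz, 35 kHz.
k=2: 35.2 kHz, 58.4 kHz.
k=3: 58.6 kHz, 81.8 kHz.
k=4: 82 kHz, 105.2 kHz.
Within [26.3 kHz, 81.4 kHz]: 35 kHz, 35.2 kHz, 58.4 kHz, 58.6 kHz.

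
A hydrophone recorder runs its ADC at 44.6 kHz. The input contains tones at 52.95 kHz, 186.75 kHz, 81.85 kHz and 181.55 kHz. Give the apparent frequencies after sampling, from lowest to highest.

3.15 kHz, 7.35 kHz, 8.35 kHz

fs/2 = 22.3 kHz.
52.95 kHz mod fs = 8.35 kHz.
8.35 kHz ≤ fs/2 = 22.3 kHz, appears at 8.35 kHz.
186.75 kHz mod fs = 8.35 kHz.
8.35 kHz ≤ fs/2 = 22.3 kHz, appears at 8.35 kHz.
81.85 kHz mod fs = 37.25 kHz.
37.25 kHz > fs/2 = 22.3 kHz, folds to fs − 37.25 kHz = 7.35 kHz.
181.55 kHz mod fs = 3.15 kHz.
3.15 kHz ≤ fs/2 = 22.3 kHz, appears at 3.15 kHz.
Distinct values: {3.15 kHz, 7.35 kHz, 8.35 kHz}.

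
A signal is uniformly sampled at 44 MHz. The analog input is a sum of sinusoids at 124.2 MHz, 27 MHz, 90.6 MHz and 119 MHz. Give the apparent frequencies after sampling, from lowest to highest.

2.6 MHz, 7.8 MHz, 13 MHz, 17 MHz

fs/2 = 22 MHz.
124.2 MHz mod fs = 36.2 MHz.
36.2 MHz > fs/2 = 22 MHz, folds to fs − 36.2 MHz = 7.8 MHz.
27 MHz > fs/2 = 22 MHz, folds to fs − 27 MHz = 17 MHz.
90.6 MHz mod fs = 2.6 MHz.
2.6 MHz ≤ fs/2 = 22 MHz, appears at 2.6 MHz.
119 MHz mod fs = 31 MHz.
31 MHz > fs/2 = 22 MHz, folds to fs − 31 MHz = 13 MHz.
Distinct values: {2.6 MHz, 7.8 MHz, 13 MHz, 17 MHz}.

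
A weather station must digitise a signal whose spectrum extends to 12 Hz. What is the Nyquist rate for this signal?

Nyquist rate = 2 × 12 Hz = 24 Hz.

24 Hz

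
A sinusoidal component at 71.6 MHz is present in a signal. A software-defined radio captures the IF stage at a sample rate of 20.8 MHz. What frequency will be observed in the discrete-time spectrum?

9.2 MHz

71.6 MHz mod fs = 9.2 MHz.
9.2 MHz ≤ fs/2 = 10.4 MHz, appears at 9.2 MHz.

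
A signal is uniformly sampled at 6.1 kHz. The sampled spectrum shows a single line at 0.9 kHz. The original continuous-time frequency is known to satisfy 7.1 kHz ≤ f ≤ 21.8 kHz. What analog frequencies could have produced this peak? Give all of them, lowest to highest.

Frequencies that alias to 0.9 kHz are k·fs ± 0.9 kHz for integer k ≥ 0.
k=0: 0.9 kHz.
k=1: 5.2 kHz, 7 kHz.
k=2: 11.3 kHz, 13.1 kHz.
k=3: 17.4 kHz, 19.2 kHz.
k=4: 23.5 kHz, 25.3 kHz.
Within [7.1 kHz, 21.8 kHz]: 11.3 kHz, 13.1 kHz, 17.4 kHz, 19.2 kHz.

11.3 kHz, 13.1 kHz, 17.4 kHz, 19.2 kHz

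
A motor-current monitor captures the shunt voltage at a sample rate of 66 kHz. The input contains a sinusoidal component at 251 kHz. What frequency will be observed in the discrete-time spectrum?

13 kHz

251 kHz mod fs = 53 kHz.
53 kHz > fs/2 = 33 kHz, folds to fs − 53 kHz = 13 kHz.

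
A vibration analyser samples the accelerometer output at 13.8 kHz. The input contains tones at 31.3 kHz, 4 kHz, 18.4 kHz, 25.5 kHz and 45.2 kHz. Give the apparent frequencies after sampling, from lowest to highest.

2.1 kHz, 3.7 kHz, 3.8 kHz, 4 kHz, 4.6 kHz

fs/2 = 6.9 kHz.
31.3 kHz mod fs = 3.7 kHz.
3.7 kHz ≤ fs/2 = 6.9 kHz, appears at 3.7 kHz.
4 kHz ≤ fs/2 = 6.9 kHz, passes unchanged.
18.4 kHz mod fs = 4.6 kHz.
4.6 kHz ≤ fs/2 = 6.9 kHz, appears at 4.6 kHz.
25.5 kHz mod fs = 11.7 kHz.
11.7 kHz > fs/2 = 6.9 kHz, folds to fs − 11.7 kHz = 2.1 kHz.
45.2 kHz mod fs = 3.8 kHz.
3.8 kHz ≤ fs/2 = 6.9 kHz, appears at 3.8 kHz.
Distinct values: {2.1 kHz, 3.7 kHz, 3.8 kHz, 4 kHz, 4.6 kHz}.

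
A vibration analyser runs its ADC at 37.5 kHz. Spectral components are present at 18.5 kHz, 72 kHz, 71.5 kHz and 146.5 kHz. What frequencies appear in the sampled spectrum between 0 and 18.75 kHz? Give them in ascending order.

3 kHz, 3.5 kHz, 18.5 kHz

fs/2 = 18.75 kHz.
18.5 kHz ≤ fs/2 = 18.75 kHz, passes unchanged.
72 kHz mod fs = 34.5 kHz.
34.5 kHz > fs/2 = 18.75 kHz, folds to fs − 34.5 kHz = 3 kHz.
71.5 kHz mod fs = 34 kHz.
34 kHz > fs/2 = 18.75 kHz, folds to fs − 34 kHz = 3.5 kHz.
146.5 kHz mod fs = 34 kHz.
34 kHz > fs/2 = 18.75 kHz, folds to fs − 34 kHz = 3.5 kHz.
Distinct values: {3 kHz, 3.5 kHz, 18.5 kHz}.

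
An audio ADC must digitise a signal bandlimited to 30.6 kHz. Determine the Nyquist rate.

61.2 kHz

Nyquist rate = 2 × 30.6 kHz = 61.2 kHz.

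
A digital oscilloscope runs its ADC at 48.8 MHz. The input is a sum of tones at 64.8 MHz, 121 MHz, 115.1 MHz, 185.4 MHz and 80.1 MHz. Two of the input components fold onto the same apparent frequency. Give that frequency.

17.5 MHz

fs/2 = 24.4 MHz.
64.8 MHz mod fs = 16 MHz.
16 MHz ≤ fs/2 = 24.4 MHz, appears at 16 MHz.
121 MHz mod fs = 23.4 MHz.
23.4 MHz ≤ fs/2 = 24.4 MHz, appears at 23.4 MHz.
115.1 MHz mod fs = 17.5 MHz.
17.5 MHz ≤ fs/2 = 24.4 MHz, appears at 17.5 MHz.
185.4 MHz mod fs = 39 MHz.
39 MHz > fs/2 = 24.4 MHz, folds to fs − 39 MHz = 9.8 MHz.
80.1 MHz mod fs = 31.3 MHz.
31.3 MHz > fs/2 = 24.4 MHz, folds to fs − 31.3 MHz = 17.5 MHz.
80.1 MHz and 115.1 MHz both map to 17.5 MHz.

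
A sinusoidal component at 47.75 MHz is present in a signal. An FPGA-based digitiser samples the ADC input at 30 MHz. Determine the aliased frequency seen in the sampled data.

12.25 MHz

47.75 MHz mod fs = 17.75 MHz.
17.75 MHz > fs/2 = 15 MHz, folds to fs − 17.75 MHz = 12.25 MHz.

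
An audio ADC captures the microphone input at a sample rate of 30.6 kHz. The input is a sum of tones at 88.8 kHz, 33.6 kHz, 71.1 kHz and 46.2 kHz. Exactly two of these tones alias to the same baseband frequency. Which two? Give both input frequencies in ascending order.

33.6 kHz, 88.8 kHz

fs/2 = 15.3 kHz.
88.8 kHz mod fs = 27.6 kHz.
27.6 kHz > fs/2 = 15.3 kHz, folds to fs − 27.6 kHz = 3 kHz.
33.6 kHz mod fs = 3 kHz.
3 kHz ≤ fs/2 = 15.3 kHz, appears at 3 kHz.
71.1 kHz mod fs = 9.9 kHz.
9.9 kHz ≤ fs/2 = 15.3 kHz, appears at 9.9 kHz.
46.2 kHz mod fs = 15.6 kHz.
15.6 kHz > fs/2 = 15.3 kHz, folds to fs − 15.6 kHz = 15 kHz.
33.6 kHz and 88.8 kHz both map to 3 kHz.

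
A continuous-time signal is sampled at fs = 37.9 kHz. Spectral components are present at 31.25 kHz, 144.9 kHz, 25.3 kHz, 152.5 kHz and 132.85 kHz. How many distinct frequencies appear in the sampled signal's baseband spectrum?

5

fs/2 = 18.95 kHz.
31.25 kHz > fs/2 = 18.95 kHz, folds to fs − 31.25 kHz = 6.65 kHz.
144.9 kHz mod fs = 31.2 kHz.
31.2 kHz > fs/2 = 18.95 kHz, folds to fs − 31.2 kHz = 6.7 kHz.
25.3 kHz > fs/2 = 18.95 kHz, folds to fs − 25.3 kHz = 12.6 kHz.
152.5 kHz mod fs = 0.9 kHz.
0.9 kHz ≤ fs/2 = 18.95 kHz, appears at 0.9 kHz.
132.85 kHz mod fs = 19.15 kHz.
19.15 kHz > fs/2 = 18.95 kHz, folds to fs − 19.15 kHz = 18.75 kHz.
Distinct values: {0.9 kHz, 6.65 kHz, 6.7 kHz, 12.6 kHz, 18.75 kHz} → 5.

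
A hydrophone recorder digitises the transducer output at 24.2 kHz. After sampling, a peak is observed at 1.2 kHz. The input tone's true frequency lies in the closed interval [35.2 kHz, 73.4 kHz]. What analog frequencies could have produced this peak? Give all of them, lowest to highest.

Frequencies that alias to 1.2 kHz are k·fs ± 1.2 kHz for integer k ≥ 0.
k=0: 1.2 kHz.
k=1: 23 kHz, 25.4 kHz.
k=2: 47.2 kHz, 49.6 kHz.
k=3: 71.4 kHz, 73.8 kHz.
k=4: 95.6 kHz, 98 kHz.
Within [35.2 kHz, 73.4 kHz]: 47.2 kHz, 49.6 kHz, 71.4 kHz.

47.2 kHz, 49.6 kHz, 71.4 kHz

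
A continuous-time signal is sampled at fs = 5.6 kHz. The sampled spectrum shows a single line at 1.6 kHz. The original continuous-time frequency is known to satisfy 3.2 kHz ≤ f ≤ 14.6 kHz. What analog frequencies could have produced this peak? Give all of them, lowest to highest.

Frequencies that alias to 1.6 kHz are k·fs ± 1.6 kHz for integer k ≥ 0.
k=0: 1.6 kHz.
k=1: 4 kHz, 7.2 kHz.
k=2: 9.6 kHz, 12.8 kHz.
k=3: 15.2 kHz, 18.4 kHz.
Within [3.2 kHz, 14.6 kHz]: 4 kHz, 7.2 kHz, 9.6 kHz, 12.8 kHz.

4 kHz, 7.2 kHz, 9.6 kHz, 12.8 kHz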